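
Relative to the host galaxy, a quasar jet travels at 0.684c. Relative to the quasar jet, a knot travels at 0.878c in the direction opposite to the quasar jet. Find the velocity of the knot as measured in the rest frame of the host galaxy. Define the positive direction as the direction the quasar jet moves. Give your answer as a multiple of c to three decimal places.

With v = 0.684 and u' = -0.878 (in units of c),
u = (u' + v)/(1 + u'v/c²):
u = (-0.878 + 0.684) / (1 + (-0.878)·0.684) = -0.1940/0.3994 = -0.4857
(Galilean addition would give -0.194c.)

-0.486c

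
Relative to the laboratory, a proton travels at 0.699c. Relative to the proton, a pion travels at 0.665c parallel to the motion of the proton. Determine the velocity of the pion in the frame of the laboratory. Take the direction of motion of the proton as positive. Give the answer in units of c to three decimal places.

With v = 0.699 and u' = 0.665 (in units of c),
u = (u' + v)/(1 + u'v/c²):
u = (0.665 + 0.699) / (1 + 0.665·0.699) = 1.3640/1.4648 = 0.9312
(Galilean addition would give +1.364c, exceeding c.)

0.931c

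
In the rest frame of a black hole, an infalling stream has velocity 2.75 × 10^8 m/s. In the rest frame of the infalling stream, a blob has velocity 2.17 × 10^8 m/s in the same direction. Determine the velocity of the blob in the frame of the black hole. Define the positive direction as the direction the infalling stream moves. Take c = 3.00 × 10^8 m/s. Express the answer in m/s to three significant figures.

In units of c (dividing by 3.00 × 10^8 m/s): v = 0.917, u' = 0.723.
u = (u' + v)/(1 + u'v/c²):
u = (0.723 + 0.917) / (1 + 0.723·0.917) = 1.6400/1.6631 = 0.9861
Converting back: u = 0.9861 × 3.00 × 10^8 m/s.

2.96 × 10^8 m/s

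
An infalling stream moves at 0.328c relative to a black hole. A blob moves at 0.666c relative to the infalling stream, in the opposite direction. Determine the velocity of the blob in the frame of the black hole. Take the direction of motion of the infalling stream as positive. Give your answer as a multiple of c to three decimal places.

With v = 0.328 and u' = -0.666 (in units of c),
u = (u' + v)/(1 + u'v/c²):
u = (-0.666 + 0.328) / (1 + (-0.666)·0.328) = -0.3380/0.7816 = -0.4325
(Galilean addition would give -0.338c.)

-0.432c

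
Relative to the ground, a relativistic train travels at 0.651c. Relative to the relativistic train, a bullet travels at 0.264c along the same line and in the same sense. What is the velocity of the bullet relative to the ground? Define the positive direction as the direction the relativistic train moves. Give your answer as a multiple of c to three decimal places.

0.781c

With v = 0.651 and u' = 0.264 (in units of c),
u = (u' + v)/(1 + u'v/c²):
u = (0.264 + 0.651) / (1 + 0.264·0.651) = 0.9150/1.1719 = 0.7808
(Galilean addition would give +0.915c.)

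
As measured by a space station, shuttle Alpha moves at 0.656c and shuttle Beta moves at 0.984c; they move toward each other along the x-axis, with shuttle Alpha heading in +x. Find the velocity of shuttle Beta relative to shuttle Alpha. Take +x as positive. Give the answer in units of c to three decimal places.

β_A = 0.656, β_B = -0.984.
Transform to A's frame with the inverse velocity-addition law: u' = (u − v)/(1 − uv/c²), taking u = β_B and v = β_A.
u' = (-0.984 − 0.656) / (1 − (0.656)(-0.984)) = -1.6400/1.6455 = -0.9967.

-0.997c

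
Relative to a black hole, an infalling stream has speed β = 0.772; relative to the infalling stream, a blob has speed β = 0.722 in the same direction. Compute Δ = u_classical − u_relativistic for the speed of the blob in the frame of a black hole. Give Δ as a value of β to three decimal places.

Δ = 0.535

Galilean: u_cl = 0.722 + 0.772 = 1.4940.
Relativistic: u_rel = (0.722 + 0.772) / (1 + 0.722·0.772) = 1.4940/1.5574 = 0.9593.
Δ = 1.4940 − 0.9593 = 0.5347.
(The classical prediction exceeds c; the relativistic result does not.)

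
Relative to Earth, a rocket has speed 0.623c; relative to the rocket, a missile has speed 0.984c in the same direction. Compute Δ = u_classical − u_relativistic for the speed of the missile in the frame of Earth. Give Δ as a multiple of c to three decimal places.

Δ = 0.611c

Galilean: u_cl = 0.984 + 0.623 = 1.6070.
Relativistic: u_rel = (0.984 + 0.623) / (1 + 0.984·0.623) = 1.6070/1.6130 = 0.9963.
Δ = 1.6070 − 0.9963 = 0.6107.
(The classical prediction exceeds c; the relativistic result does not.)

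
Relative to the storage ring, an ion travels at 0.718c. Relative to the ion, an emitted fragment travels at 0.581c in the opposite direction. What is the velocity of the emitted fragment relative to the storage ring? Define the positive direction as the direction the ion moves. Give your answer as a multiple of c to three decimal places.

With v = 0.718 and u' = -0.581 (in units of c),
u = (u' + v)/(1 + u'v/c²):
u = (-0.581 + 0.718) / (1 + (-0.581)·0.718) = 0.1370/0.5828 = 0.2351
(Galilean addition would give +0.137c.)

+0.235c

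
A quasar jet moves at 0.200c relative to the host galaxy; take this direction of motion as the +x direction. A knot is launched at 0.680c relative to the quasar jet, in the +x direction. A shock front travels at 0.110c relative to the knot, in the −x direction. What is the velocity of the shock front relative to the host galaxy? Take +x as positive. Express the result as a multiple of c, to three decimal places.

+0.727c

Apply u = (u' + v)/(1 + u'v/c²) successively, working outward toward the host galaxy.
Start: velocity of the quasar jet relative to the host galaxy = 0.2000c.
Compose with the knot (u' = 0.680 in the quasar jet frame): u_1 = (0.680 + 0.200) / (1 + 0.680·0.200) = 0.8800/1.1360 = 0.7746.
Compose with the shock front (u' = -0.110 in the knot frame): u_2 = (-0.110 + 0.775) / (1 + (-0.110)·0.775) = 0.6646/0.9148 = 0.7266.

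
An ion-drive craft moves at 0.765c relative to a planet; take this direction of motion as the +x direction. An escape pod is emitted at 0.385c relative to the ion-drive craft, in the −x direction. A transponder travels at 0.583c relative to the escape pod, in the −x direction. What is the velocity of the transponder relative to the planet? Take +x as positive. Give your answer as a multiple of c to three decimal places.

-0.065c

Apply u = (u' + v)/(1 + u'v/c²) successively, working outward toward the planet.
Start: velocity of the ion-drive craft relative to the planet = 0.7650c.
Compose with the escape pod (u' = -0.385 in the ion-drive craft frame): u_1 = (-0.385 + 0.765) / (1 + (-0.385)·0.765) = 0.3800/0.7055 = 0.5386.
Compose with the transponder (u' = -0.583 in the escape pod frame): u_2 = (-0.583 + 0.539) / (1 + (-0.583)·0.539) = -0.0444/0.6860 = -0.0647.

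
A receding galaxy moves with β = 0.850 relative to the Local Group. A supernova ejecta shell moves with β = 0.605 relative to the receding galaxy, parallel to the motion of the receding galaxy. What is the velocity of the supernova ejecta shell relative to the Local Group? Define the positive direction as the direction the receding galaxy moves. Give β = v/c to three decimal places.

β = 0.961

With v = 0.850 and u' = 0.605 (in units of c),
u = (u' + v)/(1 + u'v/c²):
u = (0.605 + 0.850) / (1 + 0.605·0.850) = 1.4550/1.5143 = 0.9609
(Galilean addition would give +1.455c, exceeding c.)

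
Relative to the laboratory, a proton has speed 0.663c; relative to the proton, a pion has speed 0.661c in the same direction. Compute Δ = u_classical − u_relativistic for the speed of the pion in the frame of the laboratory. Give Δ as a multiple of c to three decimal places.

Galilean: u_cl = 0.661 + 0.663 = 1.3240.
Relativistic: u_rel = (0.661 + 0.663) / (1 + 0.661·0.663) = 1.3240/1.4382 = 0.9206.
Δ = 1.3240 − 0.9206 = 0.4034.
(The classical prediction exceeds c; the relativistic result does not.)

Δ = 0.403c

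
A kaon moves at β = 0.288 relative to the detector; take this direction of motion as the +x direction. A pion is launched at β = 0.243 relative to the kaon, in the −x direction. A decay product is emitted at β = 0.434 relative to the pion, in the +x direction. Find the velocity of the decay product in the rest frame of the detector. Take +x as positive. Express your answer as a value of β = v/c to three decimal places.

Apply u = (u' + v)/(1 + u'v/c²) successively, working outward toward the detector.
Start: velocity of the kaon relative to the detector = 0.2880c.
Compose with the pion (u' = -0.243 in the kaon frame): u_1 = (-0.243 + 0.288) / (1 + (-0.243)·0.288) = 0.0450/0.9300 = 0.0484.
Compose with the decay product (u' = 0.434 in the pion frame): u_2 = (0.434 + 0.048) / (1 + 0.434·0.048) = 0.4824/1.0210 = 0.4725.

β = +0.472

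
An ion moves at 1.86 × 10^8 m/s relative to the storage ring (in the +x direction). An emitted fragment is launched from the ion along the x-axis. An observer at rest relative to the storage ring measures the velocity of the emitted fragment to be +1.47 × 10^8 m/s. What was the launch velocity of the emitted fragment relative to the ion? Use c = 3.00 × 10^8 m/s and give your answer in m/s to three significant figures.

-5.60 × 10^7 m/s

v = 0.620c, u = 0.490c.
Invert the composition law: u' = (u − v)/(1 − uv/c²).
u' = (0.490 − 0.620) / (1 − (0.490)(0.620)) = -0.1300/0.6962 = -0.1867.
u' = -0.1867 × 3.00 × 10^8 m/s.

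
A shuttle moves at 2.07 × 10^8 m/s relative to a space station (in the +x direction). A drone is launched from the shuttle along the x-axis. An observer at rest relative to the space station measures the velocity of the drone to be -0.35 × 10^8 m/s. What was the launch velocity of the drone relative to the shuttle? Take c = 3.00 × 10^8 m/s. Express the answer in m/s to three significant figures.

-2.24 × 10^8 m/s

v = 0.690c, u = -0.117c.
Invert the composition law: u' = (u − v)/(1 − uv/c²).
u' = (-0.117 − 0.690) / (1 − (-0.117)(0.690)) = -0.8067/1.0805 = -0.7466.
u' = -0.7466 × 3.00 × 10^8 m/s.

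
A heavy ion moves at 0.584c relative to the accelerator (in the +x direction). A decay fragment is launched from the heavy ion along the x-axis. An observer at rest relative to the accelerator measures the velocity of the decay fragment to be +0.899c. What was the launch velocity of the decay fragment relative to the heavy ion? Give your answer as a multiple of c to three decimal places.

+0.663c

Invert the composition law: u' = (u − v)/(1 − uv/c²).
u' = (0.899 − 0.584) / (1 − (0.899)(0.584)) = 0.3150/0.4750 = 0.6632.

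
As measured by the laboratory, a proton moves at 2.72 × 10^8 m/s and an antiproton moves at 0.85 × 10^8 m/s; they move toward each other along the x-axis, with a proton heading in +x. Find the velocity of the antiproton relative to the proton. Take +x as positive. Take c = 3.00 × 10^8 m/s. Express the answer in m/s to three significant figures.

-2.84 × 10^8 m/s

β_A = 0.907, β_B = -0.283 (dividing each by c = 3.00 × 10^8 m/s).
Transform to A's frame with the inverse velocity-addition law: u' = (u − v)/(1 − uv/c²), taking u = β_B and v = β_A.
u' = (-0.283 − 0.907) / (1 − (0.907)(-0.283)) = -1.1900/1.2569 = -0.9468.
u' = -0.9468 × 3.00 × 10^8 m/s.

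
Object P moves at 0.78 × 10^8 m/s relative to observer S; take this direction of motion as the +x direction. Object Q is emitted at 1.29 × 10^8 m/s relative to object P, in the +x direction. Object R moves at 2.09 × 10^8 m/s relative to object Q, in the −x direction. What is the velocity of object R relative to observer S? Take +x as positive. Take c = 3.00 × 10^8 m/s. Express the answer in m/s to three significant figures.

Apply u = (u' + v)/(1 + u'v/c²) successively, working outward toward observer S.
(Dividing each given speed by c = 3.00 × 10^8 m/s to work in units of c.)
Start: velocity of object P relative to observer S = 0.2600c.
Compose with object Q (u' = 0.430 in object P frame): u_1 = (0.430 + 0.260) / (1 + 0.430·0.260) = 0.6900/1.1118 = 0.6206.
Compose with object R (u' = -0.697 in object Q frame): u_2 = (-0.697 + 0.621) / (1 + (-0.697)·0.621) = -0.0761/0.5676 = -0.1340.
So u = -0.1340 × 3.00 × 10^8 m/s.

-4.02 × 10^7 m/s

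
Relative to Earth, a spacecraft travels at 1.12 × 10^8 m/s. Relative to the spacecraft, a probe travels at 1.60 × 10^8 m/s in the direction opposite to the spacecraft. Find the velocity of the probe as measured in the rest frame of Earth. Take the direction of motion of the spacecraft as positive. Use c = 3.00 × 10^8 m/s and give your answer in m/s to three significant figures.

In units of c (dividing by 3.00 × 10^8 m/s): v = 0.373, u' = -0.533.
u = (u' + v)/(1 + u'v/c²):
u = (-0.533 + 0.373) / (1 + (-0.533)·0.373) = -0.1600/0.8009 = -0.1998
Converting back: u = -0.1998 × 3.00 × 10^8 m/s.

-5.99 × 10^7 m/s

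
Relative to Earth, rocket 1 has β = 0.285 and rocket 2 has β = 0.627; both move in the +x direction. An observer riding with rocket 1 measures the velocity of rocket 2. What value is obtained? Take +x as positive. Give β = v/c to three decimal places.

β_A = 0.285, β_B = 0.627.
Transform to A's frame with the inverse velocity-addition law: u' = (u − v)/(1 − uv/c²), taking u = β_B and v = β_A.
u' = (0.627 − 0.285) / (1 − (0.285)(0.627)) = 0.3420/0.8213 = 0.4164.

β = +0.416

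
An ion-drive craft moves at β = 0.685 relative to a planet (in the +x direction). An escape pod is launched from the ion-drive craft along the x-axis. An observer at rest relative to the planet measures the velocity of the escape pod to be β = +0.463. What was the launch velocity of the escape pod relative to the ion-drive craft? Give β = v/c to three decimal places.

Invert the composition law: u' = (u − v)/(1 − uv/c²).
u' = (0.463 − 0.685) / (1 − (0.463)(0.685)) = -0.2220/0.6828 = -0.3251.

β = -0.325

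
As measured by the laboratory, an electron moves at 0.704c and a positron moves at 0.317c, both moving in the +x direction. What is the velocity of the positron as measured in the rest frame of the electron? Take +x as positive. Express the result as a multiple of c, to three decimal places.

-0.498c

β_A = 0.704, β_B = 0.317.
Transform to A's frame with the inverse velocity-addition law: u' = (u − v)/(1 − uv/c²), taking u = β_B and v = β_A.
u' = (0.317 − 0.704) / (1 − (0.704)(0.317)) = -0.3870/0.7768 = -0.4982.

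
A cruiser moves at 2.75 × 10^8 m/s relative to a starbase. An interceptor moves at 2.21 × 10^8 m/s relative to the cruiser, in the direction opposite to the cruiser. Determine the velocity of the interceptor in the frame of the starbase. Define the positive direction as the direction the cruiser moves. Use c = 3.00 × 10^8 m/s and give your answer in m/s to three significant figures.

In units of c (dividing by 3.00 × 10^8 m/s): v = 0.917, u' = -0.737.
u = (u' + v)/(1 + u'v/c²):
u = (-0.737 + 0.917) / (1 + (-0.737)·0.917) = 0.1800/0.3247 = 0.5543
(Galilean addition would give +0.180c.)
Converting back: u = 0.5543 × 3.00 × 10^8 m/s.

+1.66 × 10^8 m/s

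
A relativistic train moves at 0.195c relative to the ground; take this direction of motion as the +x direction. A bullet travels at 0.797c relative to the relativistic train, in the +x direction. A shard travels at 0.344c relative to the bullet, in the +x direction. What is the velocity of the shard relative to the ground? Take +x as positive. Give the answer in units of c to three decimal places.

Apply u = (u' + v)/(1 + u'v/c²) successively, working outward toward the ground.
Start: velocity of the relativistic train relative to the ground = 0.1950c.
Compose with the bullet (u' = 0.797 in the relativistic train frame): u_1 = (0.797 + 0.195) / (1 + 0.797·0.195) = 0.9920/1.1554 = 0.8586.
Compose with the shard (u' = 0.344 in the bullet frame): u_2 = (0.344 + 0.859) / (1 + 0.344·0.859) = 1.2026/1.2953 = 0.9284.

0.928c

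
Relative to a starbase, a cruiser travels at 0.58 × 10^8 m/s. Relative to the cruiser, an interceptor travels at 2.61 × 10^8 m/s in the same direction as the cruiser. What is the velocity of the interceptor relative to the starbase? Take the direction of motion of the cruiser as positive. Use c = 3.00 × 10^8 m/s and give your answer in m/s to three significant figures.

In units of c (dividing by 3.00 × 10^8 m/s): v = 0.193, u' = 0.870.
u = (u' + v)/(1 + u'v/c²):
u = (0.870 + 0.193) / (1 + 0.870·0.193) = 1.0633/1.1682 = 0.9102
(Galilean addition would give +1.063c, exceeding c.)
Converting back: u = 0.9102 × 3.00 × 10^8 m/s.

2.73 × 10^8 m/s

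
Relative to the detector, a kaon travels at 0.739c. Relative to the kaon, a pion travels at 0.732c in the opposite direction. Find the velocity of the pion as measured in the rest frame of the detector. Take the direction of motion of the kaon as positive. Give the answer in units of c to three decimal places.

With v = 0.739 and u' = -0.732 (in units of c),
u = (u' + v)/(1 + u'v/c²):
u = (-0.732 + 0.739) / (1 + (-0.732)·0.739) = 0.0070/0.4591 = 0.0152

+0.015c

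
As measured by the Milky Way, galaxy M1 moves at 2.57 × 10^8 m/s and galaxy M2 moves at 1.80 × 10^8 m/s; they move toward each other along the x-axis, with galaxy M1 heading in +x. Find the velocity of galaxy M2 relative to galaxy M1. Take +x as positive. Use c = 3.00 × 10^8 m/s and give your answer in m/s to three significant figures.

β_A = 0.857, β_B = -0.600 (dividing each by c = 3.00 × 10^8 m/s).
Transform to A's frame with the inverse velocity-addition law: u' = (u − v)/(1 − uv/c²), taking u = β_B and v = β_A.
u' = (-0.600 − 0.857) / (1 − (0.857)(-0.600)) = -1.4567/1.5140 = -0.9621.
u' = -0.9621 × 3.00 × 10^8 m/s.

-2.89 × 10^8 m/s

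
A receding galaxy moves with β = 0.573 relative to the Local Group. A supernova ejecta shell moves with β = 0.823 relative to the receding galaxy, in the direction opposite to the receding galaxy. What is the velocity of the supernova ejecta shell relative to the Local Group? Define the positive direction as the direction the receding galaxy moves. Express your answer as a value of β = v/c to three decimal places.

β = -0.473

With v = 0.573 and u' = -0.823 (in units of c),
u = (u' + v)/(1 + u'v/c²):
u = (-0.823 + 0.573) / (1 + (-0.823)·0.573) = -0.2500/0.5284 = -0.4731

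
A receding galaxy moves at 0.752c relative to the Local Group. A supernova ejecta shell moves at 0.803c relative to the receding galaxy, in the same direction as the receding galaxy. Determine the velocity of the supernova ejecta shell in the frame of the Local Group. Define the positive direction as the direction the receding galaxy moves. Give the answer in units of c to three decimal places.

With v = 0.752 and u' = 0.803 (in units of c),
u = (u' + v)/(1 + u'v/c²):
u = (0.803 + 0.752) / (1 + 0.803·0.752) = 1.5550/1.6039 = 0.9695
(Galilean addition would give +1.555c, exceeding c.)

0.970c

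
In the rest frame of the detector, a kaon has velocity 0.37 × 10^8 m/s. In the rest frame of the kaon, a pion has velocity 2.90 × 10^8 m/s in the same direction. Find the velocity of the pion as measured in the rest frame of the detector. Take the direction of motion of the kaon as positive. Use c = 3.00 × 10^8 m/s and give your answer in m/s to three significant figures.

2.92 × 10^8 m/s

In units of c (dividing by 3.00 × 10^8 m/s): v = 0.123, u' = 0.967.
u = (u' + v)/(1 + u'v/c²):
u = (0.967 + 0.123) / (1 + 0.967·0.123) = 1.0900/1.1192 = 0.9739
(Galilean addition would give +1.090c, exceeding c.)
Converting back: u = 0.9739 × 3.00 × 10^8 m/s.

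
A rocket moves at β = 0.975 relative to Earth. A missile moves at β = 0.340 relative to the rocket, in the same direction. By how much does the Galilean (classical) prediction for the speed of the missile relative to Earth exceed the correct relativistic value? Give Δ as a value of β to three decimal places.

Δ = 0.327

Galilean: u_cl = 0.340 + 0.975 = 1.3150.
Relativistic: u_rel = (0.340 + 0.975) / (1 + 0.340·0.975) = 1.3150/1.3315 = 0.9876.
Δ = 1.3150 − 0.9876 = 0.3274.
(The classical prediction exceeds c; the relativistic result does not.)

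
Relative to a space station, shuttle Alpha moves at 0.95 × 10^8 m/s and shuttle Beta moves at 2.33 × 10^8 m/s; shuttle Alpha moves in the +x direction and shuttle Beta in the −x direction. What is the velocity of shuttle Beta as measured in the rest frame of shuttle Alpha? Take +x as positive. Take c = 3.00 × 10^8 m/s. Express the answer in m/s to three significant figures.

β_A = 0.317, β_B = -0.777 (dividing each by c = 3.00 × 10^8 m/s).
Transform to A's frame with the inverse velocity-addition law: u' = (u − v)/(1 − uv/c²), taking u = β_B and v = β_A.
u' = (-0.777 − 0.317) / (1 − (0.317)(-0.777)) = -1.0933/1.2459 = -0.8775.
u' = -0.8775 × 3.00 × 10^8 m/s.

-2.63 × 10^8 m/s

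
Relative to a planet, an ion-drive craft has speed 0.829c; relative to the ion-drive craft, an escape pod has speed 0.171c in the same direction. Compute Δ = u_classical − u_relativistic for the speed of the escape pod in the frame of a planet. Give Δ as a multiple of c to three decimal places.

Δ = 0.124c

Galilean: u_cl = 0.171 + 0.829 = 1.0000.
Relativistic: u_rel = (0.171 + 0.829) / (1 + 0.171·0.829) = 1.0000/1.1418 = 0.8758.
Δ = 1.0000 − 0.8758 = 0.1242.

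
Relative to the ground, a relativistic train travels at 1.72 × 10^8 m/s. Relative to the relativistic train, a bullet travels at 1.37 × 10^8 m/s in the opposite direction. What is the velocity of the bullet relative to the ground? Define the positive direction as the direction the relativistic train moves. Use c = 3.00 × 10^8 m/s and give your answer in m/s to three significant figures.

+4.74 × 10^7 m/s

In units of c (dividing by 3.00 × 10^8 m/s): v = 0.573, u' = -0.457.
u = (u' + v)/(1 + u'v/c²):
u = (-0.457 + 0.573) / (1 + (-0.457)·0.573) = 0.1167/0.7382 = 0.1580
(Galilean addition would give +0.117c.)
Converting back: u = 0.1580 × 3.00 × 10^8 m/s.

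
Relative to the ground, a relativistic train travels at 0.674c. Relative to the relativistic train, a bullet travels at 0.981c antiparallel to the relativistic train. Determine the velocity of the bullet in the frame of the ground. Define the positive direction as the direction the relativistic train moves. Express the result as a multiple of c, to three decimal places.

With v = 0.674 and u' = -0.981 (in units of c),
u = (u' + v)/(1 + u'v/c²):
u = (-0.981 + 0.674) / (1 + (-0.981)·0.674) = -0.3070/0.3388 = -0.9061

-0.906c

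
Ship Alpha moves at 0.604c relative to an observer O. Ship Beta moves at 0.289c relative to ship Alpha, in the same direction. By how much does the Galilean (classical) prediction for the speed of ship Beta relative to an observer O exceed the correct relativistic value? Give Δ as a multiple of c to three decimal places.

Δ = 0.133c

Galilean: u_cl = 0.289 + 0.604 = 0.8930.
Relativistic: u_rel = (0.289 + 0.604) / (1 + 0.289·0.604) = 0.8930/1.1746 = 0.7603.
Δ = 0.8930 − 0.7603 = 0.1327.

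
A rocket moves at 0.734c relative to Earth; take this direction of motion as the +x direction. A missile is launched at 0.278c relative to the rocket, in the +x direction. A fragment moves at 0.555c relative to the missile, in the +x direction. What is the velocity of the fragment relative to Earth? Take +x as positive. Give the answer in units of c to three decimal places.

Apply u = (u' + v)/(1 + u'v/c²) successively, working outward toward Earth.
Start: velocity of the rocket relative to Earth = 0.7340c.
Compose with the missile (u' = 0.278 in the rocket frame): u_1 = (0.278 + 0.734) / (1 + 0.278·0.734) = 1.0120/1.2041 = 0.8405.
Compose with the fragment (u' = 0.555 in the missile frame): u_2 = (0.555 + 0.840) / (1 + 0.555·0.840) = 1.3955/1.4665 = 0.9516.

0.952c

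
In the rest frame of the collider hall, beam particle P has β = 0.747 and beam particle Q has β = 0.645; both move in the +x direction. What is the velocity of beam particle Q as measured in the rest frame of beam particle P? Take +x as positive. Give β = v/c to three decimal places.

β_A = 0.747, β_B = 0.645.
Transform to A's frame with the inverse velocity-addition law: u' = (u − v)/(1 − uv/c²), taking u = β_B and v = β_A.
u' = (0.645 − 0.747) / (1 − (0.747)(0.645)) = -0.1020/0.5182 = -0.1968.

β = -0.197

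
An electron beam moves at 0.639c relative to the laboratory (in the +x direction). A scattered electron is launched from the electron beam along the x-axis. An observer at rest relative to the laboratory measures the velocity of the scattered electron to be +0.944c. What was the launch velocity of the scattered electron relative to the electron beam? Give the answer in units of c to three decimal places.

Invert the composition law: u' = (u − v)/(1 − uv/c²).
u' = (0.944 − 0.639) / (1 − (0.944)(0.639)) = 0.3050/0.3968 = 0.7687.

+0.769c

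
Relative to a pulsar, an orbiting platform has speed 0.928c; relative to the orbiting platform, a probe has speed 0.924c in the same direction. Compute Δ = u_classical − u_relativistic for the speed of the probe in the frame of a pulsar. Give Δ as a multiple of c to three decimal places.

Δ = 0.855c

Galilean: u_cl = 0.924 + 0.928 = 1.8520.
Relativistic: u_rel = (0.924 + 0.928) / (1 + 0.924·0.928) = 1.8520/1.8575 = 0.9971.
Δ = 1.8520 − 0.9971 = 0.8549.
(The classical prediction exceeds c; the relativistic result does not.)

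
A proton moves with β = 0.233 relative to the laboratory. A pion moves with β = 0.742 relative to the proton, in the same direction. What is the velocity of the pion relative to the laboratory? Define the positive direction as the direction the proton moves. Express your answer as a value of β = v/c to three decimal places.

With v = 0.233 and u' = 0.742 (in units of c),
u = (u' + v)/(1 + u'v/c²):
u = (0.742 + 0.233) / (1 + 0.742·0.233) = 0.9750/1.1729 = 0.8313

β = 0.831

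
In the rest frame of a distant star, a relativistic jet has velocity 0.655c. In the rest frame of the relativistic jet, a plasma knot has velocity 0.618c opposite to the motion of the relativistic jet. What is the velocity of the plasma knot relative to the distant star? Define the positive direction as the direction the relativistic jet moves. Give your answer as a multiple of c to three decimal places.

With v = 0.655 and u' = -0.618 (in units of c),
u = (u' + v)/(1 + u'v/c²):
u = (-0.618 + 0.655) / (1 + (-0.618)·0.655) = 0.0370/0.5952 = 0.0622

+0.062c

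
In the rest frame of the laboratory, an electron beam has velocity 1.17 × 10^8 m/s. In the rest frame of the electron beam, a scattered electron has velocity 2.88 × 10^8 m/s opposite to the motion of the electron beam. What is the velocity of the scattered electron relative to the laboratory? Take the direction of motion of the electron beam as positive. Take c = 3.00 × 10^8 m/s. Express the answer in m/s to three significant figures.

-2.73 × 10^8 m/s

In units of c (dividing by 3.00 × 10^8 m/s): v = 0.390, u' = -0.960.
u = (u' + v)/(1 + u'v/c²):
u = (-0.960 + 0.390) / (1 + (-0.960)·0.390) = -0.5700/0.6256 = -0.9111
Converting back: u = -0.9111 × 3.00 × 10^8 m/s.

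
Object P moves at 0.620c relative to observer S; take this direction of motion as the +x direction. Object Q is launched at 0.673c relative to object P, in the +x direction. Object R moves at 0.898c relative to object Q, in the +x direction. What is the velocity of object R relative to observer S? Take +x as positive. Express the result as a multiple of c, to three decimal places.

0.995c

Apply u = (u' + v)/(1 + u'v/c²) successively, working outward toward observer S.
Start: velocity of object P relative to observer S = 0.6200c.
Compose with object Q (u' = 0.673 in object P frame): u_1 = (0.673 + 0.620) / (1 + 0.673·0.620) = 1.2930/1.4173 = 0.9123.
Compose with object R (u' = 0.898 in object Q frame): u_2 = (0.898 + 0.912) / (1 + 0.898·0.912) = 1.8103/1.8193 = 0.9951.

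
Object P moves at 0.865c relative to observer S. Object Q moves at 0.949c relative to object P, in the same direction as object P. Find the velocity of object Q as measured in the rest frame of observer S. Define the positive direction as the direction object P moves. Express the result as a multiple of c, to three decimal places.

0.996c

With v = 0.865 and u' = 0.949 (in units of c),
u = (u' + v)/(1 + u'v/c²):
u = (0.949 + 0.865) / (1 + 0.949·0.865) = 1.8140/1.8209 = 0.9962
(Galilean addition would give +1.814c, exceeding c.)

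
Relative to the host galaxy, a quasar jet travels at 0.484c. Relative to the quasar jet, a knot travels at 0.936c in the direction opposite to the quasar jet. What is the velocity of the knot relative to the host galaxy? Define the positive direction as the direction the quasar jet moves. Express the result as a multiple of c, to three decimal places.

-0.826c

With v = 0.484 and u' = -0.936 (in units of c),
u = (u' + v)/(1 + u'v/c²):
u = (-0.936 + 0.484) / (1 + (-0.936)·0.484) = -0.4520/0.5470 = -0.8264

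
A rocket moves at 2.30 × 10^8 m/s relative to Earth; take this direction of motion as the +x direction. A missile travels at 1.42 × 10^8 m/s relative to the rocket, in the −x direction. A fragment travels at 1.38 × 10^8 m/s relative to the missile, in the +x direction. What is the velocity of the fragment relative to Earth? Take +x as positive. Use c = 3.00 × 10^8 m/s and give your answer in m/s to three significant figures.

+2.28 × 10^8 m/s

Apply u = (u' + v)/(1 + u'v/c²) successively, working outward toward Earth.
(Dividing each given speed by c = 3.00 × 10^8 m/s to work in units of c.)
Start: velocity of the rocket relative to Earth = 0.7667c.
Compose with the missile (u' = -0.473 in the rocket frame): u_1 = (-0.473 + 0.767) / (1 + (-0.473)·0.767) = 0.2933/0.6371 = 0.4604.
Compose with the fragment (u' = 0.460 in the missile frame): u_2 = (0.460 + 0.460) / (1 + 0.460·0.460) = 0.9204/1.2118 = 0.7595.
So u = 0.7595 × 3.00 × 10^8 m/s.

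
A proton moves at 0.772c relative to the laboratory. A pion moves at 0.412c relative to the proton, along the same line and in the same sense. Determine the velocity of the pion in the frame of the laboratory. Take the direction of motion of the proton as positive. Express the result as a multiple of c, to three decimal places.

0.898c

With v = 0.772 and u' = 0.412 (in units of c),
u = (u' + v)/(1 + u'v/c²):
u = (0.412 + 0.772) / (1 + 0.412·0.772) = 1.1840/1.3181 = 0.8983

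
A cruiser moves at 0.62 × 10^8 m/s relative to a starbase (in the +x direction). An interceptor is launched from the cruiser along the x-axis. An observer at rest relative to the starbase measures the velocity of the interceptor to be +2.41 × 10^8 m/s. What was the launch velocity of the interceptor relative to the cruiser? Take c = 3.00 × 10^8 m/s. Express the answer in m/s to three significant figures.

+2.15 × 10^8 m/s

v = 0.207c, u = 0.803c.
Invert the composition law: u' = (u − v)/(1 − uv/c²).
u' = (0.803 − 0.207) / (1 − (0.803)(0.207)) = 0.5967/0.8340 = 0.7154.
u' = 0.7154 × 3.00 × 10^8 m/s.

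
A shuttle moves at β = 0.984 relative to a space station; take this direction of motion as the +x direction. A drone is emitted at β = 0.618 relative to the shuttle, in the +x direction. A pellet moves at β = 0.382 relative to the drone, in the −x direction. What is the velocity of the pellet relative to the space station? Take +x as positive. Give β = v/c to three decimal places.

Apply u = (u' + v)/(1 + u'v/c²) successively, working outward toward the space station.
Start: velocity of the shuttle relative to the space station = 0.9840c.
Compose with the drone (u' = 0.618 in the shuttle frame): u_1 = (0.618 + 0.984) / (1 + 0.618·0.984) = 1.6020/1.6081 = 0.9962.
Compose with the pellet (u' = -0.382 in the drone frame): u_2 = (-0.382 + 0.996) / (1 + (-0.382)·0.996) = 0.6142/0.6195 = 0.9915.

β = +0.992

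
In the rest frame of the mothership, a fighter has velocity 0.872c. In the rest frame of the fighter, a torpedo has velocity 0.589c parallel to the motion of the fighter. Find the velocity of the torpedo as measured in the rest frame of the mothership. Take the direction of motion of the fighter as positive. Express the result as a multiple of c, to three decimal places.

With v = 0.872 and u' = 0.589 (in units of c),
u = (u' + v)/(1 + u'v/c²):
u = (0.589 + 0.872) / (1 + 0.589·0.872) = 1.4610/1.5136 = 0.9652
(Galilean addition would give +1.461c, exceeding c.)

0.965c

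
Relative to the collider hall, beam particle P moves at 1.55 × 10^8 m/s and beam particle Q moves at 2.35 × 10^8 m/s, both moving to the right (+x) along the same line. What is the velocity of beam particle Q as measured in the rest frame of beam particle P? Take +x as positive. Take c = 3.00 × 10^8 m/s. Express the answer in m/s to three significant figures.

β_A = 0.517, β_B = 0.783 (dividing each by c = 3.00 × 10^8 m/s).
Transform to A's frame with the inverse velocity-addition law: u' = (u − v)/(1 − uv/c²), taking u = β_B and v = β_A.
u' = (0.783 − 0.517) / (1 − (0.517)(0.783)) = 0.2667/0.5953 = 0.4480.
u' = 0.4480 × 3.00 × 10^8 m/s.

+1.34 × 10^8 m/s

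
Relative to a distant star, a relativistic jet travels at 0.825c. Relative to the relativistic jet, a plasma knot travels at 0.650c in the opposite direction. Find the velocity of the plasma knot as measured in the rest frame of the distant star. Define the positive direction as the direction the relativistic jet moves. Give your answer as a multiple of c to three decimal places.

With v = 0.825 and u' = -0.650 (in units of c),
u = (u' + v)/(1 + u'v/c²):
u = (-0.650 + 0.825) / (1 + (-0.650)·0.825) = 0.1750/0.4637 = 0.3774

+0.377c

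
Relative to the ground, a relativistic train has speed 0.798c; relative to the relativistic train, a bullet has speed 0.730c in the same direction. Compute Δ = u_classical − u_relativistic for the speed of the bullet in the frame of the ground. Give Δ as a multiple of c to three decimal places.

Galilean: u_cl = 0.730 + 0.798 = 1.5280.
Relativistic: u_rel = (0.730 + 0.798) / (1 + 0.730·0.798) = 1.5280/1.5825 = 0.9655.
Δ = 1.5280 − 0.9655 = 0.5625.
(The classical prediction exceeds c; the relativistic result does not.)

Δ = 0.562c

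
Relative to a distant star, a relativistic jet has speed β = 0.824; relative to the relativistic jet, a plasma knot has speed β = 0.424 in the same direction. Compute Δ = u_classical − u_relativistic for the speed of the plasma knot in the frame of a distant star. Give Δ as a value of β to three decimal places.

Galilean: u_cl = 0.424 + 0.824 = 1.2480.
Relativistic: u_rel = (0.424 + 0.824) / (1 + 0.424·0.824) = 1.2480/1.3494 = 0.9249.
Δ = 1.2480 − 0.9249 = 0.3231.
(The classical prediction exceeds c; the relativistic result does not.)

Δ = 0.323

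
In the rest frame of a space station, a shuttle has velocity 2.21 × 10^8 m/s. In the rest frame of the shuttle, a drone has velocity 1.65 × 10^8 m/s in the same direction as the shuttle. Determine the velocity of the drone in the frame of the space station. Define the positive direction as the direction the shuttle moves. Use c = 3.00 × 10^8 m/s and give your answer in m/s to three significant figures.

In units of c (dividing by 3.00 × 10^8 m/s): v = 0.737, u' = 0.550.
u = (u' + v)/(1 + u'v/c²):
u = (0.550 + 0.737) / (1 + 0.550·0.737) = 1.2867/1.4052 = 0.9157
Converting back: u = 0.9157 × 3.00 × 10^8 m/s.

2.75 × 10^8 m/s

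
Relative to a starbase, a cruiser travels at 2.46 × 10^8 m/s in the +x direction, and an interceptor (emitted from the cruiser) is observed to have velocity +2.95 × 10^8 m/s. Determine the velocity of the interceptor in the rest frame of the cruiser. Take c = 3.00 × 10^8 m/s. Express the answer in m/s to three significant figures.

v = 0.820c, u = 0.983c.
Invert the composition law: u' = (u − v)/(1 − uv/c²).
u' = (0.983 − 0.820) / (1 − (0.983)(0.820)) = 0.1633/0.1937 = 0.8434.
u' = 0.8434 × 3.00 × 10^8 m/s.

+2.53 × 10^8 m/s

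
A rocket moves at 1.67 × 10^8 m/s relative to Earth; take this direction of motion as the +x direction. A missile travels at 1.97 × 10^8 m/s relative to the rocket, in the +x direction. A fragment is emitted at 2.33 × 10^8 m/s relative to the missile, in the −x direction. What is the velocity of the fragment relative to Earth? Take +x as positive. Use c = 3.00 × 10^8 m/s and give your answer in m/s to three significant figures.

Apply u = (u' + v)/(1 + u'v/c²) successively, working outward toward Earth.
(Dividing each given speed by c = 3.00 × 10^8 m/s to work in units of c.)
Start: velocity of the rocket relative to Earth = 0.5567c.
Compose with the missile (u' = 0.657 in the rocket frame): u_1 = (0.657 + 0.557) / (1 + 0.657·0.557) = 1.2133/1.3655 = 0.8885.
Compose with the fragment (u' = -0.777 in the missile frame): u_2 = (-0.777 + 0.889) / (1 + (-0.777)·0.889) = 0.1119/0.3099 = 0.3610.
So u = 0.3610 × 3.00 × 10^8 m/s.

+1.08 × 10^8 m/s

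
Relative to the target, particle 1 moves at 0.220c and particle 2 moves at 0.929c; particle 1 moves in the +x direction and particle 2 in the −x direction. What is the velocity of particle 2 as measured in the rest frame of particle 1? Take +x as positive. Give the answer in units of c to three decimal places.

-0.954c

β_A = 0.220, β_B = -0.929.
Transform to A's frame with the inverse velocity-addition law: u' = (u − v)/(1 − uv/c²), taking u = β_B and v = β_A.
u' = (-0.929 − 0.220) / (1 − (0.220)(-0.929)) = -1.1490/1.2044 = -0.9540.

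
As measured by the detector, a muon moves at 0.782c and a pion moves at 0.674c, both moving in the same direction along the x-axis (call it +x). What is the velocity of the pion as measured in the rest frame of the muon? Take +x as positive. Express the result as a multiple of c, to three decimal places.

-0.228c

β_A = 0.782, β_B = 0.674.
Transform to A's frame with the inverse velocity-addition law: u' = (u − v)/(1 − uv/c²), taking u = β_B and v = β_A.
u' = (0.674 − 0.782) / (1 − (0.782)(0.674)) = -0.1080/0.4729 = -0.2284.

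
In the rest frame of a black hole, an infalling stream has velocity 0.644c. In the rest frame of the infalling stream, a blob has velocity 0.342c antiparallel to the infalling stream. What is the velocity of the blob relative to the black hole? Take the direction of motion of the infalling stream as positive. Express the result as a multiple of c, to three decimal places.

+0.387c

With v = 0.644 and u' = -0.342 (in units of c),
u = (u' + v)/(1 + u'v/c²):
u = (-0.342 + 0.644) / (1 + (-0.342)·0.644) = 0.3020/0.7798 = 0.3873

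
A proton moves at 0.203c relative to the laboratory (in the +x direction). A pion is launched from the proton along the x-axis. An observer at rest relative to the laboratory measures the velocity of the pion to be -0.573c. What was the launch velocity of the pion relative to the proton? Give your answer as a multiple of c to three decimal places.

-0.695c

Invert the composition law: u' = (u − v)/(1 − uv/c²).
u' = (-0.573 − 0.203) / (1 − (-0.573)(0.203)) = -0.7760/1.1163 = -0.6951.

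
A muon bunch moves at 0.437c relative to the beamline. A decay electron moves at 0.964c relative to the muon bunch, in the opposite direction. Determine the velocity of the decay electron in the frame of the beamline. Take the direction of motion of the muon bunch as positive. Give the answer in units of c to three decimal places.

With v = 0.437 and u' = -0.964 (in units of c),
u = (u' + v)/(1 + u'v/c²):
u = (-0.964 + 0.437) / (1 + (-0.964)·0.437) = -0.5270/0.5787 = -0.9106

-0.911c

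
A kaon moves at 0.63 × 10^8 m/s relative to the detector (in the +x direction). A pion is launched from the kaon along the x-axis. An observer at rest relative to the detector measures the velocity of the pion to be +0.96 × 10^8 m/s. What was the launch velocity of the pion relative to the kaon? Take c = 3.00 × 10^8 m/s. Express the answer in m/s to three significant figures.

v = 0.210c, u = 0.320c.
Invert the composition law: u' = (u − v)/(1 − uv/c²).
u' = (0.320 − 0.210) / (1 − (0.320)(0.210)) = 0.1100/0.9328 = 0.1179.
u' = 0.1179 × 3.00 × 10^8 m/s.

+3.54 × 10^7 m/s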